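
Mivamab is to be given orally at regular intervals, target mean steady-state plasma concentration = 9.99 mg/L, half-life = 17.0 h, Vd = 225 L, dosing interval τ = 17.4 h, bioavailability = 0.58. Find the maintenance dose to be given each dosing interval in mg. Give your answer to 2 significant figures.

2700 mg

k = ln2 / t½ = 0.693147 / 17.0 = 0.04077 h⁻¹
CL = k × Vd = 0.04077 × 225 = 9.173 L/h
At steady state, F × (Dose/τ) = Css × CL.
Dose = Css × CL × τ / F = 9.99 × 9.173 × 17.4 / 0.58 = 2749 mg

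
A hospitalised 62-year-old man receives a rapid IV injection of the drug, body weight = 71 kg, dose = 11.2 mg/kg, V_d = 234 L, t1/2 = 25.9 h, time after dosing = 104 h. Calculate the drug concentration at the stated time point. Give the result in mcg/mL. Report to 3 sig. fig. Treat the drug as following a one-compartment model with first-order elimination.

0.210 mcg/mL

Total dose = 11.2 × 71 = 795.2 mg
C₀ = Dose / Vd = 795.2 / 234 = 3.398 mg/L
k = ln2 / t½ = 0.693147 / 25.9 = 0.02676 h⁻¹
C = C₀ · e^(−k·t) = 3.398 × e^(−0.02676 × 104)
  = 3.398 × 0.06185 = 0.2102 mg/L
(0.2102 mg/L = 0.2102 mcg/mL)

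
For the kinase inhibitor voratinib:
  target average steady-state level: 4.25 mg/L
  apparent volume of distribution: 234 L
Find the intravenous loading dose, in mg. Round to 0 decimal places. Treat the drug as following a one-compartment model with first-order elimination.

995 mg

LD = Css × Vd = 4.25 × 234 = 994.5 mg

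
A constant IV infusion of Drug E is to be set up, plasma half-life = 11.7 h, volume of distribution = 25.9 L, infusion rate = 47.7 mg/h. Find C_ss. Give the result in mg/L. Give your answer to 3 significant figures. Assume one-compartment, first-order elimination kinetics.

31.1 mg/L

k = ln2 / t½ = 0.693147 / 11.7 = 0.05924 h⁻¹
CL = k × Vd = 0.05924 × 25.9 = 1.534 L/h
At steady state Css = R₀ / CL = 47.7 / 1.534 = 31.10 mg/L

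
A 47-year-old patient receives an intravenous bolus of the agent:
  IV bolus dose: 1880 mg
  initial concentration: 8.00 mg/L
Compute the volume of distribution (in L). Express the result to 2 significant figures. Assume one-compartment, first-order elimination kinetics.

Vd = Dose / C₀ = 1880 / 8.00 = 235.0 L

240 L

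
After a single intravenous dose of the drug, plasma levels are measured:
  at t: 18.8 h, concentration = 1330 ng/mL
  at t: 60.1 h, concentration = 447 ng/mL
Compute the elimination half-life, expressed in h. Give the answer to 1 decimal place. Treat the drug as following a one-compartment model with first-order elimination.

k = ln(C₁/C₂) / (t₂ − t₁) = ln(1330/447) / (60.1 − 18.8)
  = 1.090 / 41.30 = 0.02639 h⁻¹
t½ = ln2 / k = 0.693147 / 0.02639 = 26.27 h

26.3 h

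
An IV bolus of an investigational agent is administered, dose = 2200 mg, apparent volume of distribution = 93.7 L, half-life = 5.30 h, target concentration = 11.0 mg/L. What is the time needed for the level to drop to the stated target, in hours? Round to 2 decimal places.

5.80 h

C₀ = Dose / Vd = 2200 / 93.7 = 23.48 mg/L
k = ln2 / t½ = 0.693147 / 5.30 = 0.1308 h⁻¹
t = ln(C₀ / C) / k = ln(23.48 / 11.0) / 0.1308
  = ln(2.135) / 0.1308 = 0.7585 / 0.1308 = 5.799 h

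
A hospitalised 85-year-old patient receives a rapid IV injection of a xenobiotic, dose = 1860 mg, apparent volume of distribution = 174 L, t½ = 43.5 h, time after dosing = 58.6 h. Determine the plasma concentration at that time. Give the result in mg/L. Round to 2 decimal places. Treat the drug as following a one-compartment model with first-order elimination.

4.20 mg/L

C₀ = Dose / Vd = 1860 / 174 = 10.69 mg/L
k = ln2 / t½ = 0.693147 / 43.5 = 0.01593 h⁻¹
C = C₀ · e^(−k·t) = 10.69 × e^(−0.01593 × 58.6)
  = 10.69 × 0.3932 = 4.203 mg/L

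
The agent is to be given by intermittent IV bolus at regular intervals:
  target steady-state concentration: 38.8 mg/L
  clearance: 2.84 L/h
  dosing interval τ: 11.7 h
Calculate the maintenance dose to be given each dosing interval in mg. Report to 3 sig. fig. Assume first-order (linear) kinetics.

1290 mg

At steady state, Dose/τ = Css × CL.
Dose = Css × CL × τ = 38.8 × 2.840 × 11.7 = 1289 mg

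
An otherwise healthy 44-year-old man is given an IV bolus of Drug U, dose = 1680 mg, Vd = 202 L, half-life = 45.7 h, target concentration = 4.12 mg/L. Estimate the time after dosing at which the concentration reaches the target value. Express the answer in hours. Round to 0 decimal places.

46 h

C₀ = Dose / Vd = 1680 / 202 = 8.317 mg/L
k = ln2 / t½ = 0.693147 / 45.7 = 0.01517 h⁻¹
t = ln(C₀ / C) / k = ln(8.317 / 4.12) / 0.01517
  = ln(2.019) / 0.01517 = 0.7026 / 0.01517 = 46.32 h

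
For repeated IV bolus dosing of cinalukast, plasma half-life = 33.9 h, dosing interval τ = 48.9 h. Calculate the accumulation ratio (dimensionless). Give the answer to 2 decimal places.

k = ln2 / t½ = 0.693147 / 33.9 = 0.02045 h⁻¹
e^(−kτ) = e^(−0.02045 × 48.9) = 0.3679
Accumulation ratio R = 1 / (1 − e^(−kτ)) = 1 / (1 − 0.3679) = 1.582

1.58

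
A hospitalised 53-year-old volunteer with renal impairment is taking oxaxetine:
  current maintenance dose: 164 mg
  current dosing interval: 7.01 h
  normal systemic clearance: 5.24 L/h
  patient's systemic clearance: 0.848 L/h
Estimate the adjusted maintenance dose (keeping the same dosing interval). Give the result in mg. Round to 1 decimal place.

26.5 mg

To keep the same average steady-state level, dosing rate must scale with clearance.
CL ratio = 0.848 / 5.24 = 0.1618
New dose (same interval) = 164 × 0.1618 = 26.54 mg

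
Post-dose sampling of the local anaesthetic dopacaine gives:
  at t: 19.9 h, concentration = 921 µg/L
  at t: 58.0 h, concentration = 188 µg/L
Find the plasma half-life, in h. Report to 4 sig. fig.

16.62 h

k = ln(C₁/C₂) / (t₂ − t₁) = ln(921/188) / (58.0 − 19.9)
  = 1.589 / 38.10 = 0.04171 h⁻¹
t½ = ln2 / k = 0.693147 / 0.04171 = 16.62 h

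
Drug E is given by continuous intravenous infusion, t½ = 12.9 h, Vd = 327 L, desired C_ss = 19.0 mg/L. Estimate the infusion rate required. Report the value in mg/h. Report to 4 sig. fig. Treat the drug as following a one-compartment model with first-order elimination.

k = ln2 / t½ = 0.693147 / 12.9 = 0.05373 h⁻¹
CL = k × Vd = 0.05373 × 327 = 17.57 L/h
At steady state, infusion rate R₀ = Css × CL = 19.0 × 17.57 = 333.8 mg/h

333.8 mg/h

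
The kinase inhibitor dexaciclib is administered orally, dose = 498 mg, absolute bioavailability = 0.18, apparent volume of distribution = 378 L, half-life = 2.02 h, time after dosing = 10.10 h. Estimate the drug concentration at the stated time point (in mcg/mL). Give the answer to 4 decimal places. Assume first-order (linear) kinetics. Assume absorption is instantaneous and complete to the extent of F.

0.0074 mcg/mL

Amount reaching circulation = F × Dose = 0.18 × 498.0 = 89.64 mg
C₀ = F·Dose / Vd = 89.64 / 378 = 0.2371 mg/L
k = ln2 / t½ = 0.693147 / 2.02 = 0.3431 h⁻¹
t / t½ = 10.10 / 2.02 = 5 half-lives
C = C₀ × (1/2)^5 = 0.2371 × 0.03125 = 0.007409 mg/L
(0.007409 mg/L = 0.007409 mcg/mL)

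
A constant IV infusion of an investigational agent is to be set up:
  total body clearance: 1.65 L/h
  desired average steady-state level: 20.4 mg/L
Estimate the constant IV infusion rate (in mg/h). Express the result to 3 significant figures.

At steady state, infusion rate R₀ = Css × CL = 20.4 × 1.650 = 33.66 mg/h

33.7 mg/h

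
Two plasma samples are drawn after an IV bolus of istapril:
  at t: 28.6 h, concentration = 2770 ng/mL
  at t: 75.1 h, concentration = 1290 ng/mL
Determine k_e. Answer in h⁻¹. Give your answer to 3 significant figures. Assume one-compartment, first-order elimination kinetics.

0.0164 h⁻¹

k = ln(C₁/C₂) / (t₂ − t₁) = ln(2770/1290) / (75.1 − 28.6)
  = 0.7642 / 46.50 = 0.01643 h⁻¹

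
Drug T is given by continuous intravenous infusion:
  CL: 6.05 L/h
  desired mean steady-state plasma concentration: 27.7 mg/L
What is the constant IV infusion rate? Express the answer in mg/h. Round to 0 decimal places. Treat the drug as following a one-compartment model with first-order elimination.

168 mg/h

At steady state, infusion rate R₀ = Css × CL = 27.7 × 6.050 = 167.6 mg/h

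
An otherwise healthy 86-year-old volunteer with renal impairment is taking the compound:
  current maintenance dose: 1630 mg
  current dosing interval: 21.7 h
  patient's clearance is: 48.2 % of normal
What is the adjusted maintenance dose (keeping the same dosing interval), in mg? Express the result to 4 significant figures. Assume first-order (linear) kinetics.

To keep the same average steady-state level, dosing rate must scale with clearance.
CL ratio = 48.2 / 100 = 0.4820
New dose (same interval) = 1630 × 0.4820 = 785.7 mg

785.7 mg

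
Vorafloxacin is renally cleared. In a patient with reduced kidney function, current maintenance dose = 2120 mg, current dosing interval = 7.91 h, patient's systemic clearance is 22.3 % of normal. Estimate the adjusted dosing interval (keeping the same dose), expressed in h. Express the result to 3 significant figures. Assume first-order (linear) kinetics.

35.5 h

To keep the same average steady-state level, dosing rate must scale with clearance.
CL ratio = 22.3 / 100 = 0.2230
New interval (same dose) = 7.91 / 0.2230 = 35.47 h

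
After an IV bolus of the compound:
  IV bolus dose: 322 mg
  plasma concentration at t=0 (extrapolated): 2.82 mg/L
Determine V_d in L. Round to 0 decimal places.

114 L

Vd = Dose / C₀ = 322.0 / 2.82 = 114.2 L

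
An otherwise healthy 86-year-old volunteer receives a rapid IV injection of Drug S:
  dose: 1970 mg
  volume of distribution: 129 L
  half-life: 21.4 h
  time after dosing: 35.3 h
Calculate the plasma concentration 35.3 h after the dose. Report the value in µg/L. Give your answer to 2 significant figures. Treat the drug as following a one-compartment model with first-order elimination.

4900 µg/L

C₀ = Dose / Vd = 1970 / 129 = 15.27 mg/L
k = ln2 / t½ = 0.693147 / 21.4 = 0.03239 h⁻¹
C = C₀ · e^(−k·t) = 15.27 × e^(−0.03239 × 35.3)
  = 15.27 × 0.3187 = 4.867 mg/L
Convert: 4.867 mg/L × 1000 = 4867 µg/L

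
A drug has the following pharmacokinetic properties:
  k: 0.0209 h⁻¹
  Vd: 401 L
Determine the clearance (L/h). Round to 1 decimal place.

CL = k × Vd = 0.0209 × 401 = 8.381 L/h

8.4 L/h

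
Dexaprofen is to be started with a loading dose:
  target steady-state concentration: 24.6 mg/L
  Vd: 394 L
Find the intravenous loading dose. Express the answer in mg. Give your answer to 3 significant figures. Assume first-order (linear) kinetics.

LD = Css × Vd = 24.6 × 394 = 9692 mg

9690 mg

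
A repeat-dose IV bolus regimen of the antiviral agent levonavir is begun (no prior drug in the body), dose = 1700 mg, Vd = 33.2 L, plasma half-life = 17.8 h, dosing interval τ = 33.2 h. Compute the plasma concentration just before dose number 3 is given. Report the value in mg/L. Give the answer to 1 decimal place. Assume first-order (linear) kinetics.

17.9 mg/L

C₀ per dose = Dose / Vd = 1700 / 33.2 = 51.20 mg/L
k = ln2 / t½ = 0.693147 / 17.8 = 0.03894 h⁻¹
Fraction remaining after one interval: r = e^(−kτ) = e^(−0.03894 × 33.2) = 0.2745
Before dose 3, 2 doses have been given (aged 1τ, 2τ).
C_trough = C₀ × (r + r²) = 51.20 × (0.2745 + 0.07535) = 17.91 mg/L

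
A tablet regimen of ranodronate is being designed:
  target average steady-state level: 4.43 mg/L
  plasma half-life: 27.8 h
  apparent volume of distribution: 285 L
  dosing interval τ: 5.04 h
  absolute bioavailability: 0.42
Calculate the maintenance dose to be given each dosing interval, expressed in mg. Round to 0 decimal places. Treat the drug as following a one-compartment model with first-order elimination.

378 mg

k = ln2 / t½ = 0.693147 / 27.8 = 0.02493 h⁻¹
CL = k × Vd = 0.02493 × 285 = 7.105 L/h
At steady state, F × (Dose/τ) = Css × CL.
Dose = Css × CL × τ / F = 4.43 × 7.105 × 5.04 / 0.42 = 377.7 mg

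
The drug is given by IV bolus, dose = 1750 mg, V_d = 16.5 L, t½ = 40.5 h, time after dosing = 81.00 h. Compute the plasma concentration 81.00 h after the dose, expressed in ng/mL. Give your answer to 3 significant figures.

26500 ng/mL

C₀ = Dose / Vd = 1750 / 16.5 = 106.1 mg/L
k = ln2 / t½ = 0.693147 / 40.5 = 0.01711 h⁻¹
t / t½ = 81.00 / 40.5 = 2 half-lives
C = C₀ × (1/2)^2 = 106.1 × 0.2500 = 26.53 mg/L
Convert: 26.53 mg/L × 1000 = 26530 ng/mL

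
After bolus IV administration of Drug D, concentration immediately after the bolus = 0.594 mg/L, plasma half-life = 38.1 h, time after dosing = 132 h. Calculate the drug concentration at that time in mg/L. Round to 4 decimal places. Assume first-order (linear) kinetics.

k = ln2 / t½ = 0.693147 / 38.1 = 0.01819 h⁻¹
C = C₀ · e^(−k·t) = 0.5940 × e^(−0.01819 × 132)
  = 0.5940 × 0.09062 = 0.05383 mg/L

0.0538 mg/L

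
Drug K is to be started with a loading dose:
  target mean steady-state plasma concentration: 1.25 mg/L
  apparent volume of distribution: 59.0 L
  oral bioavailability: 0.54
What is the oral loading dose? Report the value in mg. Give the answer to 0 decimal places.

137 mg

LD = Css × Vd / F = 1.25 × 59.0 / 0.54 = 136.6 mg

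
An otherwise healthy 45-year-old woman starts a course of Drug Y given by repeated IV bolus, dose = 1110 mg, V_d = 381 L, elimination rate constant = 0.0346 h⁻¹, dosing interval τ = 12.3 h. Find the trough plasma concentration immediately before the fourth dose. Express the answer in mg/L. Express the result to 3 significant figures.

3.96 mg/L

C₀ per dose = Dose / Vd = 1110 / 381 = 2.913 mg/L
Fraction remaining after one interval: r = e^(−kτ) = e^(−0.03460 × 12.3) = 0.6534
Before dose 4, 3 doses have been given (aged 1τ, 2τ, 3τ).
C_trough = C₀ × (r + r² + … + r^3) = C₀ × r(1−r^3)/(1−r)
        = 2.913 × 0.6534 × (1 − 0.2790) / (1 − 0.6534) = 3.959 mg/L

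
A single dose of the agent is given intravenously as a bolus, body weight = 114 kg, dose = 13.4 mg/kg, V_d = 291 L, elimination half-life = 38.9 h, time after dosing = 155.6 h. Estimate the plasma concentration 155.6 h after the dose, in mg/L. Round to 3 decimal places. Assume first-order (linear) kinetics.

0.328 mg/L

Total dose = 13.4 × 114 = 1528 mg
C₀ = Dose / Vd = 1528 / 291 = 5.251 mg/L
k = ln2 / t½ = 0.693147 / 38.9 = 0.01782 h⁻¹
t / t½ = 155.6 / 38.9 = 4 half-lives
C = C₀ × (1/2)^4 = 5.251 × 0.06250 = 0.3282 mg/L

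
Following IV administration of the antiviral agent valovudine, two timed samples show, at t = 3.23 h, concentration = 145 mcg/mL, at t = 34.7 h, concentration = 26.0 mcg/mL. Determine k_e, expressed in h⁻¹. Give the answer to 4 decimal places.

0.0546 h⁻¹

k = ln(C₁/C₂) / (t₂ − t₁) = ln(145/26.0) / (34.7 − 3.23)
  = 1.719 / 31.47 = 0.05462 h⁻¹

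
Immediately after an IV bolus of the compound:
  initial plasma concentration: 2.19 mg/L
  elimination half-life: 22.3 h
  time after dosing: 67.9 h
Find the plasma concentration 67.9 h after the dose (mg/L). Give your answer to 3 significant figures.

k = ln2 / t½ = 0.693147 / 22.3 = 0.03108 h⁻¹
C = C₀ · e^(−k·t) = 2.190 × e^(−0.03108 × 67.9)
  = 2.190 × 0.1212 = 0.2654 mg/L

0.265 mg/L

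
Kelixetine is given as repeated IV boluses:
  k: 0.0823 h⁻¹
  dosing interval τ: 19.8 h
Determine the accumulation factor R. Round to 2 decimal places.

e^(−kτ) = e^(−0.08230 × 19.8) = 0.1960
Accumulation ratio R = 1 / (1 − e^(−kτ)) = 1 / (1 − 0.1960) = 1.244

1.24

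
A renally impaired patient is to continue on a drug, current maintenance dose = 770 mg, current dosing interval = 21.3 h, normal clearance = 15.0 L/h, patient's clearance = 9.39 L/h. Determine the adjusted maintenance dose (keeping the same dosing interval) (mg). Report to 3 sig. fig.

482 mg

To keep the same average steady-state level, dosing rate must scale with clearance.
CL ratio = 9.39 / 15.0 = 0.6260
New dose (same interval) = 770 × 0.6260 = 482.0 mg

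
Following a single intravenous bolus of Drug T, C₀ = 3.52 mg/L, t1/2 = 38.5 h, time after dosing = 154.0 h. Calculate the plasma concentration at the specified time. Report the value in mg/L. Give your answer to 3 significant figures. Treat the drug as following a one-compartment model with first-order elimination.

0.220 mg/L

k = ln2 / t½ = 0.693147 / 38.5 = 0.01800 h⁻¹
t / t½ = 154.0 / 38.5 = 4 half-lives
C = C₀ × (1/2)^4 = 3.520 × 0.06250 = 0.2200 mg/L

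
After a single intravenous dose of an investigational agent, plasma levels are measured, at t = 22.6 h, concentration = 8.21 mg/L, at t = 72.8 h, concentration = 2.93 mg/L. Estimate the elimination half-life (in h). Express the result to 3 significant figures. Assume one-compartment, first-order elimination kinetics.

k = ln(C₁/C₂) / (t₂ − t₁) = ln(8.21/2.93) / (72.8 − 22.6)
  = 1.030 / 50.20 = 0.02052 h⁻¹
t½ = ln2 / k = 0.693147 / 0.02052 = 33.78 h

33.8 h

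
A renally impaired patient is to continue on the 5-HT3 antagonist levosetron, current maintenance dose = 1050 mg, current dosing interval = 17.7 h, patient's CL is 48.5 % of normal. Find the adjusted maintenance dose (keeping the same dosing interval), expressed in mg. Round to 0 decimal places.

To keep the same average steady-state level, dosing rate must scale with clearance.
CL ratio = 48.5 / 100 = 0.4850
New dose (same interval) = 1050 × 0.4850 = 509.3 mg

509 mg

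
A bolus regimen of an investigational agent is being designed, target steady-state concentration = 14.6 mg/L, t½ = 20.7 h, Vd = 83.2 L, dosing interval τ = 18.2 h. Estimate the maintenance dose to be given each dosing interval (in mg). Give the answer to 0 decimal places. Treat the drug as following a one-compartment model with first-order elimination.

740 mg

k = ln2 / t½ = 0.693147 / 20.7 = 0.03349 h⁻¹
CL = k × Vd = 0.03349 × 83.2 = 2.786 L/h
At steady state, Dose/τ = Css × CL.
Dose = Css × CL × τ = 14.6 × 2.786 × 18.2 = 740.3 mg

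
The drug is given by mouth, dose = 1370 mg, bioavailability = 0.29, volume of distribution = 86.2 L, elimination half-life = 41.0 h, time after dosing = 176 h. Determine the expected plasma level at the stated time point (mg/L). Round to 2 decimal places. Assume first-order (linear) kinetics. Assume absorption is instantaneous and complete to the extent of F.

0.24 mg/L

Amount reaching circulation = F × Dose = 0.29 × 1370 = 397.3 mg
C₀ = F·Dose / Vd = 397.3 / 86.2 = 4.609 mg/L
k = ln2 / t½ = 0.693147 / 41.0 = 0.01691 h⁻¹
C = C₀ · e^(−k·t) = 4.609 × e^(−0.01691 × 176)
  = 4.609 × 0.05099 = 0.2350 mg/L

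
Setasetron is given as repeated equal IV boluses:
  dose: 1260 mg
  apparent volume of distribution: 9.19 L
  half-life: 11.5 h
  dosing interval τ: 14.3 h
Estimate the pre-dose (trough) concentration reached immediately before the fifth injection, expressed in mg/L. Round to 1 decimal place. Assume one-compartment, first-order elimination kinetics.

97.1 mg/L

C₀ per dose = Dose / Vd = 1260 / 9.19 = 137.1 mg/L
k = ln2 / t½ = 0.693147 / 11.5 = 0.06027 h⁻¹
Fraction remaining after one interval: r = e^(−kτ) = e^(−0.06027 × 14.3) = 0.4224
Before dose 5, 4 doses have been given (aged 1τ, 2τ, 3τ, 4τ).
C_trough = C₀ × (r + r² + … + r^4) = C₀ × r(1−r^4)/(1−r)
        = 137.1 × 0.4224 × (1 − 0.03183) / (1 − 0.4224) = 97.07 mg/L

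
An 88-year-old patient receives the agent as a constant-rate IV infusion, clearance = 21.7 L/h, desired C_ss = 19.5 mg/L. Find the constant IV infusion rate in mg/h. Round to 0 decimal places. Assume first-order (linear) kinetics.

423 mg/h

At steady state, infusion rate R₀ = Css × CL = 19.5 × 21.70 = 423.2 mg/h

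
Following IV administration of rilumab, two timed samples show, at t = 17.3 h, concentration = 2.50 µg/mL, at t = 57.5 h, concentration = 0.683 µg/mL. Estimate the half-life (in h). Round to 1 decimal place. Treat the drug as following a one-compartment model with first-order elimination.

21.5 h

k = ln(C₁/C₂) / (t₂ − t₁) = ln(2.50/0.683) / (57.5 − 17.3)
  = 1.298 / 40.20 = 0.03229 h⁻¹
t½ = ln2 / k = 0.693147 / 0.03229 = 21.47 h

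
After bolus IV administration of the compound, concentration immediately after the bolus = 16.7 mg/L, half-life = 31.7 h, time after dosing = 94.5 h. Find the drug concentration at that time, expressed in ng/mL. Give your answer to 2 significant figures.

k = ln2 / t½ = 0.693147 / 31.7 = 0.02187 h⁻¹
C = C₀ · e^(−k·t) = 16.70 × e^(−0.02187 × 94.5)
  = 16.70 × 0.1266 = 2.114 mg/L
Convert: 2.114 mg/L × 1000 = 2114 ng/mL

2100 ng/mL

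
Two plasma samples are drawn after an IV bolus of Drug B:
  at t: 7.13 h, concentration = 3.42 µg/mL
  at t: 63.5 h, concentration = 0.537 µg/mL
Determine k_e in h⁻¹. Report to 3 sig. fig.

0.0328 h⁻¹

k = ln(C₁/C₂) / (t₂ − t₁) = ln(3.42/0.537) / (63.5 − 7.13)
  = 1.851 / 56.37 = 0.03284 h⁻¹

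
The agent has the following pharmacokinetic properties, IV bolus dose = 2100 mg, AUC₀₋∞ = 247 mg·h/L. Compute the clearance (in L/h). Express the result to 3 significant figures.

8.50 L/h

CL = Dose / AUC = 2100 / 247 = 8.502 L/h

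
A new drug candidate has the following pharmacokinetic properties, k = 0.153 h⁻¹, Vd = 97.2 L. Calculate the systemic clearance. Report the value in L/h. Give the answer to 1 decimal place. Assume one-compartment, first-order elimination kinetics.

14.9 L/h

CL = k × Vd = 0.153 × 97.2 = 14.87 L/h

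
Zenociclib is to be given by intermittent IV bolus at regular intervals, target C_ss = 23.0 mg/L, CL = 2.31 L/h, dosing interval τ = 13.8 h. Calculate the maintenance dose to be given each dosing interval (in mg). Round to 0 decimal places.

At steady state, Dose/τ = Css × CL.
Dose = Css × CL × τ = 23.0 × 2.310 × 13.8 = 733.2 mg

733 mg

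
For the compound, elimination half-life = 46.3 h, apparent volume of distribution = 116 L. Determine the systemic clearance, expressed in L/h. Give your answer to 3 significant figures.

k = ln2 / t½ = 0.693147 / 46.3 = 0.01497 h⁻¹
CL = k × Vd = 0.01497 × 116 = 1.737 L/h

1.74 L/h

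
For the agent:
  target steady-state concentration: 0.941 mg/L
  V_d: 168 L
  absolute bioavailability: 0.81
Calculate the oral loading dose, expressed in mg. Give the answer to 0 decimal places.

195 mg

LD = Css × Vd / F = 0.941 × 168 / 0.81 = 195.2 mg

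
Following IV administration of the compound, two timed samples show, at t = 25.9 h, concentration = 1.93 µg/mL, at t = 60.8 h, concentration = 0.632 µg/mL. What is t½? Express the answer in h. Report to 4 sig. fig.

21.67 h

k = ln(C₁/C₂) / (t₂ − t₁) = ln(1.93/0.632) / (60.8 − 25.9)
  = 1.116 / 34.90 = 0.03198 h⁻¹
t½ = ln2 / k = 0.693147 / 0.03198 = 21.67 h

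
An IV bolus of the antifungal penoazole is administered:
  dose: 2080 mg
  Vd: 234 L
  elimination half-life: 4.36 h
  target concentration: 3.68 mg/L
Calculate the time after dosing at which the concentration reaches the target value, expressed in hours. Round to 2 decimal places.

C₀ = Dose / Vd = 2080 / 234 = 8.889 mg/L
k = ln2 / t½ = 0.693147 / 4.36 = 0.1590 h⁻¹
t = ln(C₀ / C) / k = ln(8.889 / 3.68) / 0.1590
  = ln(2.415) / 0.1590 = 0.8817 / 0.1590 = 5.545 h

5.55 h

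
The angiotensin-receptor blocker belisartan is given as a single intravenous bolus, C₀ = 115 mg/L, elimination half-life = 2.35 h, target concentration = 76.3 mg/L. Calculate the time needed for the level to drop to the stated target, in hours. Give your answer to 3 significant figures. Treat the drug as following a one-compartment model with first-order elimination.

k = ln2 / t½ = 0.693147 / 2.35 = 0.2950 h⁻¹
t = ln(C₀ / C) / k = ln(115.0 / 76.3) / 0.2950
  = ln(1.507) / 0.2950 = 0.4101 / 0.2950 = 1.390 h

1.39 h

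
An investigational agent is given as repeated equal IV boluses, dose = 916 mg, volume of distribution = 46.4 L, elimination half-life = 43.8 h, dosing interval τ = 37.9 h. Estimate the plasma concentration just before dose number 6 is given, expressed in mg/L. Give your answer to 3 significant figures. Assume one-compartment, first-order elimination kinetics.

C₀ per dose = Dose / Vd = 916 / 46.4 = 19.74 mg/L
k = ln2 / t½ = 0.693147 / 43.8 = 0.01583 h⁻¹
Fraction remaining after one interval: r = e^(−kτ) = e^(−0.01583 × 37.9) = 0.5488
Before dose 6, 5 doses have been given (aged 1τ, 2τ, 3τ, 4τ, 5τ).
C_trough = C₀ × (r + r² + … + r^5) = C₀ × r(1−r^5)/(1−r)
        = 19.74 × 0.5488 × (1 − 0.04978) / (1 − 0.5488) = 22.81 mg/L

22.8 mg/L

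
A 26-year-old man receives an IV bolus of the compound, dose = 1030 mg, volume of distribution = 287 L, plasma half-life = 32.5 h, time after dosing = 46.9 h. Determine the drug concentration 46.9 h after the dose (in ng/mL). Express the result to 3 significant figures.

1320 ng/mL

C₀ = Dose / Vd = 1030 / 287 = 3.589 mg/L
k = ln2 / t½ = 0.693147 / 32.5 = 0.02133 h⁻¹
C = C₀ · e^(−k·t) = 3.589 × e^(−0.02133 × 46.9)
  = 3.589 × 0.3677 = 1.320 mg/L
Convert: 1.320 mg/L × 1000 = 1320 ng/mL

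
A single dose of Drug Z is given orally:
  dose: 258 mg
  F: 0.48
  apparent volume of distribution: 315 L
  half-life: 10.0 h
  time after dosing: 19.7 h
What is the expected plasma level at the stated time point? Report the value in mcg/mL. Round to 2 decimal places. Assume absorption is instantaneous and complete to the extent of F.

0.10 mcg/mL

Amount reaching circulation = F × Dose = 0.48 × 258.0 = 123.8 mg
C₀ = F·Dose / Vd = 123.8 / 315 = 0.3930 mg/L
k = ln2 / t½ = 0.693147 / 10.0 = 0.06931 h⁻¹
C = C₀ · e^(−k·t) = 0.3930 × e^(−0.06931 × 19.7)
  = 0.3930 × 0.2553 = 0.1003 mg/L
(0.1003 mg/L = 0.1003 mcg/mL)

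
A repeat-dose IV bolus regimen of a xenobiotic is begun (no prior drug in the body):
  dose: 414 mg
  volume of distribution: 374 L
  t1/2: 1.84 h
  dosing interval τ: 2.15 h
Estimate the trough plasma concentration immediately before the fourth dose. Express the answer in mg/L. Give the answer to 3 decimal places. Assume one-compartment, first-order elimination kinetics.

0.809 mg/L

C₀ per dose = Dose / Vd = 414 / 374 = 1.107 mg/L
k = ln2 / t½ = 0.693147 / 1.84 = 0.3767 h⁻¹
Fraction remaining after one interval: r = e^(−kτ) = e^(−0.3767 × 2.15) = 0.4449
Before dose 4, 3 doses have been given (aged 1τ, 2τ, 3τ).
C_trough = C₀ × (r + r² + … + r^3) = C₀ × r(1−r^3)/(1−r)
        = 1.107 × 0.4449 × (1 − 0.08806) / (1 − 0.4449) = 0.8091 mg/L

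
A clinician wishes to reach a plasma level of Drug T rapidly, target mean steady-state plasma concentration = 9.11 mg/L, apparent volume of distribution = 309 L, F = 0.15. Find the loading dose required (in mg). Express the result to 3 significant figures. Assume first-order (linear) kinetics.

LD = Css × Vd / F = 9.11 × 309 / 0.15 = 18770 mg

18800 mg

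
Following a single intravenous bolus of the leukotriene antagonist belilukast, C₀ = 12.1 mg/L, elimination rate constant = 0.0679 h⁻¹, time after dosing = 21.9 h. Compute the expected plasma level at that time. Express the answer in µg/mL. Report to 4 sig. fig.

2.735 µg/mL

C = C₀ · e^(−k·t) = 12.10 × e^(−0.06790 × 21.9)
  = 12.10 × 0.2260 = 2.735 mg/L
(2.735 mg/L = 2.735 µg/mL)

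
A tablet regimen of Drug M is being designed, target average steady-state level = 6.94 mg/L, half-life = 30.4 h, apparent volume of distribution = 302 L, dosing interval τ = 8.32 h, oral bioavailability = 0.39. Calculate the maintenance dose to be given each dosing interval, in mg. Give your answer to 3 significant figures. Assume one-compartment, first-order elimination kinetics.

1020 mg

k = ln2 / t½ = 0.693147 / 30.4 = 0.02280 h⁻¹
CL = k × Vd = 0.02280 × 302 = 6.886 L/h
At steady state, F × (Dose/τ) = Css × CL.
Dose = Css × CL × τ / F = 6.94 × 6.886 × 8.32 / 0.39 = 1019 mg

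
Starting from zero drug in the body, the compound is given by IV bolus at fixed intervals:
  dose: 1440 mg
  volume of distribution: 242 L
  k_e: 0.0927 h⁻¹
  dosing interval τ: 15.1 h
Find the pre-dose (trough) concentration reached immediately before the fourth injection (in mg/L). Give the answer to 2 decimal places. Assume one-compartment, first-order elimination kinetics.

C₀ per dose = Dose / Vd = 1440 / 242 = 5.950 mg/L
Fraction remaining after one interval: r = e^(−kτ) = e^(−0.09270 × 15.1) = 0.2467
Before dose 4, 3 doses have been given (aged 1τ, 2τ, 3τ).
C_trough = C₀ × (r + r² + … + r^3) = C₀ × r(1−r^3)/(1−r)
        = 5.950 × 0.2467 × (1 − 0.01501) / (1 − 0.2467) = 1.919 mg/L

1.92 mg/L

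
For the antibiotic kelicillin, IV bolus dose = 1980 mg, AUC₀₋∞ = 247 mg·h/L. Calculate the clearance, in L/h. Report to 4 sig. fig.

CL = Dose / AUC = 1980 / 247 = 8.016 L/h

8.016 L/h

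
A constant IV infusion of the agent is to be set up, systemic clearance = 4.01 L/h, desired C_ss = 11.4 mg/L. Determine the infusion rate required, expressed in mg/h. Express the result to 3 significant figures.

At steady state, infusion rate R₀ = Css × CL = 11.4 × 4.010 = 45.71 mg/h

45.7 mg/h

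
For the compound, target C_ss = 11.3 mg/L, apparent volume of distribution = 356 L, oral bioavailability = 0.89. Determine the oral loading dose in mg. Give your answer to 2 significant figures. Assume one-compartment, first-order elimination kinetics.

4500 mg

LD = Css × Vd / F = 11.3 × 356 / 0.89 = 4520 mg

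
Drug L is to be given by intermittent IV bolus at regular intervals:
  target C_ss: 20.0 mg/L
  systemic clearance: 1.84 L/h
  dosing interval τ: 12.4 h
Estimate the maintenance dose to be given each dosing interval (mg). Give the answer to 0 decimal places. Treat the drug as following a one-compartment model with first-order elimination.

At steady state, Dose/τ = Css × CL.
Dose = Css × CL × τ = 20.0 × 1.840 × 12.4 = 456.3 mg

456 mg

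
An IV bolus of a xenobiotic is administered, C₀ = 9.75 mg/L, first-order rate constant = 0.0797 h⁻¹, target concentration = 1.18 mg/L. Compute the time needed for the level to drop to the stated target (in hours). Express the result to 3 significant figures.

26.5 h

t = ln(C₀ / C) / k = ln(9.750 / 1.18) / 0.07970
  = ln(8.263) / 0.07970 = 2.112 / 0.07970 = 26.50 h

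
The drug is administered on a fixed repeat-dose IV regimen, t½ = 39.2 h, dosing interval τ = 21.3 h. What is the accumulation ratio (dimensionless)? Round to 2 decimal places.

k = ln2 / t½ = 0.693147 / 39.2 = 0.01768 h⁻¹
e^(−kτ) = e^(−0.01768 × 21.3) = 0.6862
Accumulation ratio R = 1 / (1 − e^(−kτ)) = 1 / (1 − 0.6862) = 3.187

3.19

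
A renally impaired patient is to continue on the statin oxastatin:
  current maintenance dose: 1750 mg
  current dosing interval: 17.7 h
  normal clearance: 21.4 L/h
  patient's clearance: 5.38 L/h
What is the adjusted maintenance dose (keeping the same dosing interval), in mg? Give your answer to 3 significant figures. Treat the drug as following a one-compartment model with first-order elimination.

To keep the same average steady-state level, dosing rate must scale with clearance.
CL ratio = 5.38 / 21.4 = 0.2514
New dose (same interval) = 1750 × 0.2514 = 440.0 mg

440 mg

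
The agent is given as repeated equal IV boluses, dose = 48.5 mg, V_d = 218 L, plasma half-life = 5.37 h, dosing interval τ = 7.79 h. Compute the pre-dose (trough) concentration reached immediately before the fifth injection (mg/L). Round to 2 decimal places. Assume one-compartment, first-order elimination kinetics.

C₀ per dose = Dose / Vd = 48.5 / 218 = 0.2225 mg/L
k = ln2 / t½ = 0.693147 / 5.37 = 0.1291 h⁻¹
Fraction remaining after one interval: r = e^(−kτ) = e^(−0.1291 × 7.79) = 0.3658
Before dose 5, 4 doses have been given (aged 1τ, 2τ, 3τ, 4τ).
C_trough = C₀ × (r + r² + … + r^4) = C₀ × r(1−r^4)/(1−r)
        = 0.2225 × 0.3658 × (1 − 0.01791) / (1 − 0.3658) = 0.1260 mg/L

0.13 mg/L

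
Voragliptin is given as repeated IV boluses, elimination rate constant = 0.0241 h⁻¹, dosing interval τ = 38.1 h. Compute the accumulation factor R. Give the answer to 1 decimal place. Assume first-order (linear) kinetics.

e^(−kτ) = e^(−0.02410 × 38.1) = 0.3992
Accumulation ratio R = 1 / (1 − e^(−kτ)) = 1 / (1 − 0.3992) = 1.664

1.7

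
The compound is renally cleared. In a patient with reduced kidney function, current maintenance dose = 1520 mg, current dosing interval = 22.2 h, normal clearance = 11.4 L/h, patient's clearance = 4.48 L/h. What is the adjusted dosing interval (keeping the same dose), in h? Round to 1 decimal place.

56.5 h

To keep the same average steady-state level, dosing rate must scale with clearance.
CL ratio = 4.48 / 11.4 = 0.3930
New interval (same dose) = 22.2 / 0.3930 = 56.49 h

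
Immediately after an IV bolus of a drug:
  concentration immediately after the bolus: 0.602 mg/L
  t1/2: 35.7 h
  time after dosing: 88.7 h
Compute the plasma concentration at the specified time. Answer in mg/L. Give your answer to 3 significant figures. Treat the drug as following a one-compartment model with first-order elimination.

k = ln2 / t½ = 0.693147 / 35.7 = 0.01942 h⁻¹
C = C₀ · e^(−k·t) = 0.6020 × e^(−0.01942 × 88.7)
  = 0.6020 × 0.1786 = 0.1075 mg/L

0.108 mg/L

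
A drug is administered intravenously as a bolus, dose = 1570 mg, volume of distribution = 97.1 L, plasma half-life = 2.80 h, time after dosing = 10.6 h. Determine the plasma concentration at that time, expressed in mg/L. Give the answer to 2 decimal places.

1.17 mg/L

C₀ = Dose / Vd = 1570 / 97.1 = 16.17 mg/L
k = ln2 / t½ = 0.693147 / 2.80 = 0.2476 h⁻¹
C = C₀ · e^(−k·t) = 16.17 × e^(−0.2476 × 10.6)
  = 16.17 × 0.07247 = 1.172 mg/L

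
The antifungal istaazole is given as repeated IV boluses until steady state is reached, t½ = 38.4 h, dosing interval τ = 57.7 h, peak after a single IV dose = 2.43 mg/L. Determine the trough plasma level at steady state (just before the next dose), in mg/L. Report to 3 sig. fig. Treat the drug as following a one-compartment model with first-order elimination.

k = ln2 / t½ = 0.693147 / 38.4 = 0.01805 h⁻¹
e^(−kτ) = e^(−0.01805 × 57.7) = 0.3529
Accumulation ratio R = 1 / (1 − e^(−kτ)) = 1 / (1 − 0.3529) = 1.545
Steady-state trough = C₀ × R × e^(−kτ) = 2.43 × 1.545 × 0.3529 = 1.325 mg/L

1.33 mg/L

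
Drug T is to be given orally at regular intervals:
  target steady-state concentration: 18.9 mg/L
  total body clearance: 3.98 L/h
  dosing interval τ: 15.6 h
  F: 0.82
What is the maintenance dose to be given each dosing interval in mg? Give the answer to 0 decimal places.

At steady state, F × (Dose/τ) = Css × CL.
Dose = Css × CL × τ / F = 18.9 × 3.980 × 15.6 / 0.82 = 1431 mg

1431 mg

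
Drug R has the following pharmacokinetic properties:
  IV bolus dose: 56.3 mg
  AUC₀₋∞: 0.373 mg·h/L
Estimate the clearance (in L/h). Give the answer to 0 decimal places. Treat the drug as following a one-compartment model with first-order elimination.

151 L/h

CL = Dose / AUC = 56.3 / 0.373 = 150.9 L/h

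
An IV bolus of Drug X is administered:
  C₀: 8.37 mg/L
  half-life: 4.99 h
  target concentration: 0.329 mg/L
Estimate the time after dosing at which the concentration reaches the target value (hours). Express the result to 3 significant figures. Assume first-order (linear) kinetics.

23.3 h

k = ln2 / t½ = 0.693147 / 4.99 = 0.1389 h⁻¹
t = ln(C₀ / C) / k = ln(8.370 / 0.329) / 0.1389
  = ln(25.44) / 0.1389 = 3.236 / 0.1389 = 23.30 h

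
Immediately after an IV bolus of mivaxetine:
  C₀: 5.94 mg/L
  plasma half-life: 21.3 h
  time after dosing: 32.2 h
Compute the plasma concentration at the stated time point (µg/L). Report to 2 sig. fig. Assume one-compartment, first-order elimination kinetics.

k = ln2 / t½ = 0.693147 / 21.3 = 0.03254 h⁻¹
C = C₀ · e^(−k·t) = 5.940 × e^(−0.03254 × 32.2)
  = 5.940 × 0.3507 = 2.083 mg/L
Convert: 2.083 mg/L × 1000 = 2083 µg/L

2100 µg/L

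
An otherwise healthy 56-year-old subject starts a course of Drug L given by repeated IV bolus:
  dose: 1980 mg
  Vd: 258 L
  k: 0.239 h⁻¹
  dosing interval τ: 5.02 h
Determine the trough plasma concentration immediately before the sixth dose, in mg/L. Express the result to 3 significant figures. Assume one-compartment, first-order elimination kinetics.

3.30 mg/L

C₀ per dose = Dose / Vd = 1980 / 258 = 7.674 mg/L
Fraction remaining after one interval: r = e^(−kτ) = e^(−0.2390 × 5.02) = 0.3013
Before dose 6, 5 doses have been given (aged 1τ, 2τ, 3τ, 4τ, 5τ).
C_trough = C₀ × (r + r² + … + r^5) = C₀ × r(1−r^5)/(1−r)
        = 7.674 × 0.3013 × (1 − 0.002483) / (1 − 0.3013) = 3.301 mg/L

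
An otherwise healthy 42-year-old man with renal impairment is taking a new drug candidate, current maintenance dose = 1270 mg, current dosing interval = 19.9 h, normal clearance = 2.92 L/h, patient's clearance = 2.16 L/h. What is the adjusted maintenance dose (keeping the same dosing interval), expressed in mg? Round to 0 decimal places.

939 mg

To keep the same average steady-state level, dosing rate must scale with clearance.
CL ratio = 2.16 / 2.92 = 0.7397
New dose (same interval) = 1270 × 0.7397 = 939.4 mg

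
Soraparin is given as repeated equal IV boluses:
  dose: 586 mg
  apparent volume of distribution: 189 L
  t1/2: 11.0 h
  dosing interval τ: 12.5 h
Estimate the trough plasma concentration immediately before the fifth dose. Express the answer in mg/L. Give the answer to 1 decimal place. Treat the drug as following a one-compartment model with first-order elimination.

2.5 mg/L

C₀ per dose = Dose / Vd = 586 / 189 = 3.101 mg/L
k = ln2 / t½ = 0.693147 / 11.0 = 0.06301 h⁻¹
Fraction remaining after one interval: r = e^(−kτ) = e^(−0.06301 × 12.5) = 0.4549
Before dose 5, 4 doses have been given (aged 1τ, 2τ, 3τ, 4τ).
C_trough = C₀ × (r + r² + … + r^4) = C₀ × r(1−r^4)/(1−r)
        = 3.101 × 0.4549 × (1 − 0.04282) / (1 − 0.4549) = 2.477 mg/L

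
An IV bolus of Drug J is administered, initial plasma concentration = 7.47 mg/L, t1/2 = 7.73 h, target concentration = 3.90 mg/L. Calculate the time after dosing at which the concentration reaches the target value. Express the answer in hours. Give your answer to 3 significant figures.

7.25 h

k = ln2 / t½ = 0.693147 / 7.73 = 0.08967 h⁻¹
t = ln(C₀ / C) / k = ln(7.470 / 3.90) / 0.08967
  = ln(1.915) / 0.08967 = 0.6497 / 0.08967 = 7.245 h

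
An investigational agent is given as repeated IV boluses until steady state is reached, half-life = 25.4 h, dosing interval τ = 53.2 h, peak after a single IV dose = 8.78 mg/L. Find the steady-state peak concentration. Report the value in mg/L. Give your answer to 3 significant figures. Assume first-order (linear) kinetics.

11.5 mg/L

k = ln2 / t½ = 0.693147 / 25.4 = 0.02729 h⁻¹
e^(−kτ) = e^(−0.02729 × 53.2) = 0.2341
Accumulation ratio R = 1 / (1 − e^(−kτ)) = 1 / (1 − 0.2341) = 1.306
Steady-state peak = C₀ × R = 8.78 × 1.306 = 11.47 mg/L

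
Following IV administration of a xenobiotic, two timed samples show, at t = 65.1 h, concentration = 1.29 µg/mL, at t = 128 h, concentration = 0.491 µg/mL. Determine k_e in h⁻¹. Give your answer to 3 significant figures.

0.0154 h⁻¹

k = ln(C₁/C₂) / (t₂ − t₁) = ln(1.29/0.491) / (128 − 65.1)
  = 0.9660 / 62.90 = 0.01536 h⁻¹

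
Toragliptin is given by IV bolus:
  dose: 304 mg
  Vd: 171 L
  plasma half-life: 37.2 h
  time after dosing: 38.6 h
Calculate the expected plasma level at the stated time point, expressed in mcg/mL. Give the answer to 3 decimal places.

C₀ = Dose / Vd = 304.0 / 171 = 1.778 mg/L
k = ln2 / t½ = 0.693147 / 37.2 = 0.01863 h⁻¹
C = C₀ · e^(−k·t) = 1.778 × e^(−0.01863 × 38.6)
  = 1.778 × 0.4872 = 0.8662 mg/L
(0.8662 mg/L = 0.8662 mcg/mL)

0.866 mcg/mL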